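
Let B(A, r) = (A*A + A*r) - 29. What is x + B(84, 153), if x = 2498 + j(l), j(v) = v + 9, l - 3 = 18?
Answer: 22407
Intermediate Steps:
l = 21 (l = 3 + 18 = 21)
j(v) = 9 + v
B(A, r) = -29 + A² + A*r (B(A, r) = (A² + A*r) - 29 = -29 + A² + A*r)
x = 2528 (x = 2498 + (9 + 21) = 2498 + 30 = 2528)
x + B(84, 153) = 2528 + (-29 + 84² + 84*153) = 2528 + (-29 + 7056 + 12852) = 2528 + 19879 = 22407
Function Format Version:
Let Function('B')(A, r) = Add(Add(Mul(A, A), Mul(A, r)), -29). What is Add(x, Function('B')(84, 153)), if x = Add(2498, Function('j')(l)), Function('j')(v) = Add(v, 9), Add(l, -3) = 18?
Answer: 22407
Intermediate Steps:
l = 21 (l = Add(3, 18) = 21)
Function('j')(v) = Add(9, v)
Function('B')(A, r) = Add(-29, Pow(A, 2), Mul(A, r)) (Function('B')(A, r) = Add(Add(Pow(A, 2), Mul(A, r)), -29) = Add(-29, Pow(A, 2), Mul(A, r)))
x = 2528 (x = Add(2498, Add(9, 21)) = Add(2498, 30) = 2528)
Add(x, Function('B')(84, 153)) = Add(2528, Add(-29, Pow(84, 2), Mul(84, 153))) = Add(2528, Add(-29, 7056, 12852)) = Add(2528, 19879) = 22407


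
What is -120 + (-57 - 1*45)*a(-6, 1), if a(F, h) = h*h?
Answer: -222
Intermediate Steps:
a(F, h) = h²
-120 + (-57 - 1*45)*a(-6, 1) = -120 + (-57 - 1*45)*1² = -120 + (-57 - 45)*1 = -120 - 102*1 = -120 - 102 = -222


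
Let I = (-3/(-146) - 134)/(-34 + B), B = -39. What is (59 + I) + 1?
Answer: 659041/10658 ≈ 61.835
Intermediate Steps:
I = 19561/10658 (I = (-3/(-146) - 134)/(-34 - 39) = (-3*(-1/146) - 134)/(-73) = (3/146 - 134)*(-1/73) = -19561/146*(-1/73) = 19561/10658 ≈ 1.8353)
(59 + I) + 1 = (59 + 19561/10658) + 1 = 648383/10658 + 1 = 659041/10658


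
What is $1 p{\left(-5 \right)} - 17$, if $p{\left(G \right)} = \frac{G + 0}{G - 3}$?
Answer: $- \frac{131}{8} \approx -16.375$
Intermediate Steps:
$p{\left(G \right)} = \frac{G}{-3 + G}$
$1 p{\left(-5 \right)} - 17 = 1 \left(- \frac{5}{-3 - 5}\right) - 17 = 1 \left(- \frac{5}{-8}\right) - 17 = 1 \left(\left(-5\right) \left(- \frac{1}{8}\right)\right) - 17 = 1 \cdot \frac{5}{8} - 17 = \frac{5}{8} - 17 = - \frac{131}{8}$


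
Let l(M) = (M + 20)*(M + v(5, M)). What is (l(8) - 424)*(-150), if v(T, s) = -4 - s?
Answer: 80400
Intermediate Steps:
l(M) = -80 - 4*M (l(M) = (M + 20)*(M + (-4 - M)) = (20 + M)*(-4) = -80 - 4*M)
(l(8) - 424)*(-150) = ((-80 - 4*8) - 424)*(-150) = ((-80 - 32) - 424)*(-150) = (-112 - 424)*(-150) = -536*(-150) = 80400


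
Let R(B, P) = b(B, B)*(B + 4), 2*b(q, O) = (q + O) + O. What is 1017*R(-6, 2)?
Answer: 18306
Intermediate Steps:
b(q, O) = O + q/2 (b(q, O) = ((q + O) + O)/2 = ((O + q) + O)/2 = (q + 2*O)/2 = O + q/2)
R(B, P) = 3*B*(4 + B)/2 (R(B, P) = (B + B/2)*(B + 4) = (3*B/2)*(4 + B) = 3*B*(4 + B)/2)
1017*R(-6, 2) = 1017*((3/2)*(-6)*(4 - 6)) = 1017*((3/2)*(-6)*(-2)) = 1017*18 = 18306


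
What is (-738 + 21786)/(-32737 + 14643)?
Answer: -10524/9047 ≈ -1.1633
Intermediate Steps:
(-738 + 21786)/(-32737 + 14643) = 21048/(-18094) = 21048*(-1/18094) = -10524/9047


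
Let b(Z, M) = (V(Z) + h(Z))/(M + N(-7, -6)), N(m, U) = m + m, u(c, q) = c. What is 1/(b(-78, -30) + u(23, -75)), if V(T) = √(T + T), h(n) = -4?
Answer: 11176/258103 + 22*I*√39/258103 ≈ 0.043301 + 0.00053231*I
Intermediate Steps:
V(T) = √2*√T (V(T) = √(2*T) = √2*√T)
N(m, U) = 2*m
b(Z, M) = (-4 + √2*√Z)/(-14 + M) (b(Z, M) = (√2*√Z - 4)/(M + 2*(-7)) = (-4 + √2*√Z)/(M - 14) = (-4 + √2*√Z)/(-14 + M))
1/(b(-78, -30) + u(23, -75)) = 1/((-4 + √2*√(-78))/(-14 - 30) + 23) = 1/((-4 + √2*(I*√78))/(-44) + 23) = 1/(-(-4 + 2*I*√39)/44 + 23) = 1/((1/11 - I*√39/22) + 23) = 1/(254/11 - I*√39/22)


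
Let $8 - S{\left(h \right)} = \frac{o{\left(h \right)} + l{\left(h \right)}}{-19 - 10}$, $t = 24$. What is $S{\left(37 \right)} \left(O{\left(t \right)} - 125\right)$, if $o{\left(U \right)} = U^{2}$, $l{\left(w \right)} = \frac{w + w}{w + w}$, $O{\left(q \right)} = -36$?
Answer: $- \frac{257922}{29} \approx -8893.9$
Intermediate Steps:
$l{\left(w \right)} = 1$ ($l{\left(w \right)} = \frac{2 w}{2 w} = 2 w \frac{1}{2 w} = 1$)
$S{\left(h \right)} = \frac{233}{29} + \frac{h^{2}}{29}$ ($S{\left(h \right)} = 8 - \frac{h^{2} + 1}{-19 - 10} = 8 - \frac{1 + h^{2}}{-29} = 8 - \left(1 + h^{2}\right) \left(- \frac{1}{29}\right) = 8 - \left(- \frac{1}{29} - \frac{h^{2}}{29}\right) = 8 + \left(\frac{1}{29} + \frac{h^{2}}{29}\right) = \frac{233}{29} + \frac{h^{2}}{29}$)
$S{\left(37 \right)} \left(O{\left(t \right)} - 125\right) = \left(\frac{233}{29} + \frac{37^{2}}{29}\right) \left(-36 - 125\right) = \left(\frac{233}{29} + \frac{1}{29} \cdot 1369\right) \left(-161\right) = \left(\frac{233}{29} + \frac{1369}{29}\right) \left(-161\right) = \frac{1602}{29} \left(-161\right) = - \frac{257922}{29}$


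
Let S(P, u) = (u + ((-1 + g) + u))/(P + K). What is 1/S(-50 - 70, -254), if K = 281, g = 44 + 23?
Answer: -161/442 ≈ -0.36425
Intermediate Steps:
g = 67
S(P, u) = (66 + 2*u)/(281 + P) (S(P, u) = (u + ((-1 + 67) + u))/(P + 281) = (u + (66 + u))/(281 + P) = (66 + 2*u)/(281 + P))
1/S(-50 - 70, -254) = 1/(2*(33 - 254)/(281 + (-50 - 70))) = 1/(2*(-221)/(281 - 120)) = 1/(2*(-221)/161) = 1/(2*(1/161)*(-221)) = 1/(-442/161) = -161/442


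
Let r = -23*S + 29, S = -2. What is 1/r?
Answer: 1/75 ≈ 0.013333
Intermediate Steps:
r = 75 (r = -23*(-2) + 29 = 46 + 29 = 75)
1/r = 1/75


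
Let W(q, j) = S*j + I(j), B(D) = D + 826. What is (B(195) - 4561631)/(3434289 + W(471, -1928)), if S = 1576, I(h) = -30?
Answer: -4560610/395731 ≈ -11.525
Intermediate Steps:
B(D) = 826 + D
W(q, j) = -30 + 1576*j (W(q, j) = 1576*j - 30 = -30 + 1576*j)
(B(195) - 4561631)/(3434289 + W(471, -1928)) = ((826 + 195) - 4561631)/(3434289 + (-30 + 1576*(-1928))) = (1021 - 4561631)/(3434289 + (-30 - 3038528)) = -4560610/(3434289 - 3038558) = -4560610/395731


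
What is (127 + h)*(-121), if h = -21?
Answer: -12826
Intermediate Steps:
(127 + h)*(-121) = (127 - 21)*(-121) = 106*(-121) = -12826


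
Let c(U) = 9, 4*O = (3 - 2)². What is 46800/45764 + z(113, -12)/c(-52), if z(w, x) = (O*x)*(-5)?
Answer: 92305/34323 ≈ 2.6893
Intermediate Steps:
O = ¼ (O = (3 - 2)²/4 = (¼)*1² = (¼)*1 = ¼ ≈ 0.25000)
z(w, x) = -5*x/4 (z(w, x) = (x/4)*(-5) = -5*x/4)
46800/45764 + z(113, -12)/c(-52) = 46800/45764 - 5/4*(-12)/9 = 46800*(1/45764) + 15*(⅑) = 11700/11441 + 5/3 = 92305/34323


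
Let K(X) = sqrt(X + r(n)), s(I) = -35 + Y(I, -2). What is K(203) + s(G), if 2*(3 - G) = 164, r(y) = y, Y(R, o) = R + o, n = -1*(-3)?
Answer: -116 + sqrt(206) ≈ -101.65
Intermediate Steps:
n = 3
G = -79 (G = 3 - 1/2*164 = 3 - 82 = -79)
s(I) = -37 + I (s(I) = -35 + (I - 2) = -35 + (-2 + I) = -37 + I)
K(X) = sqrt(3 + X) (K(X) = sqrt(X + 3) = sqrt(3 + X))
K(203) + s(G) = sqrt(3 + 203) + (-37 - 79) = sqrt(206) - 116 = -116 + sqrt(206)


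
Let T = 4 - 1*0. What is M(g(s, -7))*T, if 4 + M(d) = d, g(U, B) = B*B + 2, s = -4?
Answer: 188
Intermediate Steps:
g(U, B) = 2 + B² (g(U, B) = B² + 2 = 2 + B²)
M(d) = -4 + d
T = 4 (T = 4 + 0 = 4)
M(g(s, -7))*T = (-4 + (2 + (-7)²))*4 = (-4 + (2 + 49))*4 = (-4 + 51)*4 = 47*4 = 188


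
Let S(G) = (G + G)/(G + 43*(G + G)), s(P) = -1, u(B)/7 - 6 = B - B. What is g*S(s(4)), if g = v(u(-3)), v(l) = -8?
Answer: -16/87 ≈ -0.18391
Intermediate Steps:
u(B) = 42 (u(B) = 42 + 7*(B - B) = 42 + 7*0 = 42 + 0 = 42)
g = -8
S(G) = 2/87 (S(G) = (2*G)/(G + 43*(2*G)) = (2*G)/(G + 86*G) = (2*G)/((87*G)) = (2*G)*(1/(87*G)) = 2/87)
g*S(s(4)) = -8*2/87 = -16/87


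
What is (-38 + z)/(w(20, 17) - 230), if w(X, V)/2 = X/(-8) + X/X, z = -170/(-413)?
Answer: 15524/96229 ≈ 0.16132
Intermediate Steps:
z = 170/413 (z = -170*(-1/413) = 170/413 ≈ 0.41162)
w(X, V) = 2 - X/4 (w(X, V) = 2*(X/(-8) + X/X) = 2*(X*(-1/8) + 1) = 2*(-X/8 + 1) = 2*(1 - X/8) = 2 - X/4)
(-38 + z)/(w(20, 17) - 230) = (-38 + 170/413)/((2 - 1/4*20) - 230) = -15524/(413*((2 - 5) - 230)) = -15524/(413*(-3 - 230)) = -15524/413/(-233) = -15524/413*(-1/233) = 15524/96229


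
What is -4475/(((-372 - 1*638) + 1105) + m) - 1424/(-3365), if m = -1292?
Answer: 16762903/4027905 ≈ 4.1617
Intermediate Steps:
-4475/(((-372 - 1*638) + 1105) + m) - 1424/(-3365) = -4475/(((-372 - 1*638) + 1105) - 1292) - 1424/(-3365) = -4475/(((-372 - 638) + 1105) - 1292) - 1424*(-1/3365) = -4475/((-1010 + 1105) - 1292) + 1424/3365 = -4475/(95 - 1292) + 1424/3365 = -4475/(-1197) + 1424/3365 = -4475*(-1/1197) + 1424/3365 = 4475/1197 + 1424/3365 = 16762903/4027905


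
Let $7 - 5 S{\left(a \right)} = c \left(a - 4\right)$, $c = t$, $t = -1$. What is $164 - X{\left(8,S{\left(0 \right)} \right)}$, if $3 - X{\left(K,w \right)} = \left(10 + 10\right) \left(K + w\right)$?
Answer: $333$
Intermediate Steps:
$c = -1$
$S{\left(a \right)} = \frac{3}{5} + \frac{a}{5}$ ($S{\left(a \right)} = \frac{7}{5} - \frac{\left(-1\right) \left(a - 4\right)}{5} = \frac{7}{5} - \frac{\left(-1\right) \left(-4 + a\right)}{5} = \frac{7}{5} - \frac{4 - a}{5} = \frac{7}{5} + \left(- \frac{4}{5} + \frac{a}{5}\right) = \frac{3}{5} + \frac{a}{5}$)
$X{\left(K,w \right)} = 3 - 20 K - 20 w$ ($X{\left(K,w \right)} = 3 - \left(10 + 10\right) \left(K + w\right) = 3 - 20 \left(K + w\right) = 3 - \left(20 K + 20 w\right) = 3 - 20 K - 20 w$)
$164 - X{\left(8,S{\left(0 \right)} \right)} = 164 - \left(3 - 160 - 20 \left(\frac{3}{5} + \frac{1}{5} \cdot 0\right)\right) = 164 - \left(3 - 160 - 20 \left(\frac{3}{5} + 0\right)\right) = 164 - \left(3 - 160 - 12\right) = 164 - -169 = 164 + 169 = 333$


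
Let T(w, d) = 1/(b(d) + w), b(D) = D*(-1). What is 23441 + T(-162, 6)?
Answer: 3938087/168 ≈ 23441.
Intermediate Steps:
b(D) = -D
T(w, d) = 1/(w - d) (T(w, d) = 1/(-d + w) = 1/(w - d))
23441 + T(-162, 6) = 23441 + 1/(-162 - 1*6) = 23441 + 1/(-162 - 6) = 23441 + 1/(-168) = 23441 - 1/168 = 3938087/168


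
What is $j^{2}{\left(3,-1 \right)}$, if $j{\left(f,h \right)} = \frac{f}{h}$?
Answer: $9$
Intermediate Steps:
$j^{2}{\left(3,-1 \right)} = \left(\frac{3}{-1}\right)^{2} = \left(3 \left(-1\right)\right)^{2} = \left(-3\right)^{2} = 9$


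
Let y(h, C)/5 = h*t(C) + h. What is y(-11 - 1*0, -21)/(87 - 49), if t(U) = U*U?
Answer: -12155/19 ≈ -639.74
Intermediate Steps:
t(U) = U²
y(h, C) = 5*h + 5*h*C² (y(h, C) = 5*(h*C² + h) = 5*(h + h*C²) = 5*h + 5*h*C²)
y(-11 - 1*0, -21)/(87 - 49) = (5*(-11 - 1*0)*(1 + (-21)²))/(87 - 49) = (5*(-11 + 0)*(1 + 441))/38 = (5*(-11)*442)/38 = (1/38)*(-24310) = -12155/19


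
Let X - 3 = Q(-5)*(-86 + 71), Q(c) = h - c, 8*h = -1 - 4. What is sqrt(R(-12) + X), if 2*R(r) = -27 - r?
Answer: I*sqrt(1122)/4 ≈ 8.3741*I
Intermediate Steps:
h = -5/8 (h = (-1 - 4)/8 = (1/8)*(-5) = -5/8 ≈ -0.62500)
R(r) = -27/2 - r/2 (R(r) = (-27 - r)/2 = -27/2 - r/2)
Q(c) = -5/8 - c
X = -501/8 (X = 3 + (-5/8 - 1*(-5))*(-86 + 71) = 3 + (-5/8 + 5)*(-15) = 3 + (35/8)*(-15) = 3 - 525/8 = -501/8 ≈ -62.625)
sqrt(R(-12) + X) = sqrt((-27/2 - 1/2*(-12)) - 501/8) = sqrt((-27/2 + 6) - 501/8) = sqrt(-15/2 - 501/8) = sqrt(-561/8) = I*sqrt(1122)/4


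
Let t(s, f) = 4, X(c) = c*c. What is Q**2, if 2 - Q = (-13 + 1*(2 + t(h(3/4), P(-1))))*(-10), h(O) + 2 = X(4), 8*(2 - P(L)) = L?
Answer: 4624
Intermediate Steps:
X(c) = c**2
P(L) = 2 - L/8
h(O) = 14 (h(O) = -2 + 4**2 = -2 + 16 = 14)
Q = -68 (Q = 2 - (-13 + 1*(2 + 4))*(-10) = 2 - (-13 + 1*6)*(-10) = 2 - (-13 + 6)*(-10) = 2 - (-7)*(-10) = 2 - 1*70 = 2 - 70 = -68)
Q**2 = (-68)**2 = 4624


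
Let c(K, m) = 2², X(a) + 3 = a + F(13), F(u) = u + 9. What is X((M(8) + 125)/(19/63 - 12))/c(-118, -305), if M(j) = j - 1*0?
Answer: 1406/737 ≈ 1.9077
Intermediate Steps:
M(j) = j (M(j) = j + 0 = j)
F(u) = 9 + u
X(a) = 19 + a (X(a) = -3 + (a + (9 + 13)) = -3 + (a + 22) = -3 + (22 + a) = 19 + a)
c(K, m) = 4
X((M(8) + 125)/(19/63 - 12))/c(-118, -305) = (19 + (8 + 125)/(19/63 - 12))/4 = (19 + 133/(19*(1/63) - 12))*(¼) = (19 + 133/(19/63 - 12))*(¼) = (19 + 133/(-737/63))*(¼) = (19 + 133*(-63/737))*(¼) = (19 - 8379/737)*(¼) = (5624/737)*(¼) = 1406/737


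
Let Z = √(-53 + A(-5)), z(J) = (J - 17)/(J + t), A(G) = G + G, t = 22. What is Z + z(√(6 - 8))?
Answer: (√2 + 17*I + 66*√7 + 3*I*√14)/(√2 - 22*I) ≈ -0.76543 + 8.0507*I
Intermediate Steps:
A(G) = 2*G
z(J) = (-17 + J)/(22 + J) (z(J) = (J - 17)/(J + 22) = (-17 + J)/(22 + J))
Z = 3*I*√7 (Z = √(-53 + 2*(-5)) = √(-53 - 10) = √(-63) = 3*I*√7 ≈ 7.9373*I)
Z + z(√(6 - 8)) = 3*I*√7 + (-17 + √(6 - 8))/(22 + √(6 - 8)) = 3*I*√7 + (-17 + √(-2))/(22 + √(-2)) = 3*I*√7 + (-17 + I*√2)/(22 + I*√2) = (-17 + I*√2)/(22 + I*√2) + 3*I*√7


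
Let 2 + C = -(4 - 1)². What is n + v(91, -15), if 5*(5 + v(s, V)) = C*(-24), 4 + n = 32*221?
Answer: 35579/5 ≈ 7115.8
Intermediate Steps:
C = -11 (C = -2 - (4 - 1)² = -2 - 1*3² = -2 - 1*9 = -2 - 9 = -11)
n = 7068 (n = -4 + 32*221 = -4 + 7072 = 7068)
v(s, V) = 239/5 (v(s, V) = -5 + (-11*(-24))/5 = -5 + (⅕)*264 = -5 + 264/5 = 239/5)
n + v(91, -15) = 7068 + 239/5 = 35579/5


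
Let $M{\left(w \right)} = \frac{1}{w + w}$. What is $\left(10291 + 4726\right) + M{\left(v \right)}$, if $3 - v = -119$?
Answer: $\frac{3664149}{244} \approx 15017.0$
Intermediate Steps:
$v = 122$ ($v = 3 - -119 = 3 + 119 = 122$)
$M{\left(w \right)} = \frac{1}{2 w}$
$\left(10291 + 4726\right) + M{\left(v \right)} = \left(10291 + 4726\right) + \frac{1}{2 \cdot 122} = 15017 + \frac{1}{2} \cdot \frac{1}{122} = 15017 + \frac{1}{244} = \frac{3664149}{244}$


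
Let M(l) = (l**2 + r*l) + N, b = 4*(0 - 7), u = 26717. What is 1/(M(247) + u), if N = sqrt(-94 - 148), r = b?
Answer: 40405/3265128171 - 11*I*sqrt(2)/6530256342 ≈ 1.2375e-5 - 2.3822e-9*I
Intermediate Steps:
b = -28 (b = 4*(-7) = -28)
r = -28
N = 11*I*sqrt(2) (N = sqrt(-242) = 11*I*sqrt(2) ≈ 15.556*I)
M(l) = l**2 - 28*l + 11*I*sqrt(2) (M(l) = (l**2 - 28*l) + 11*I*sqrt(2) = l**2 - 28*l + 11*I*sqrt(2))
1/(M(247) + u) = 1/((247**2 - 28*247 + 11*I*sqrt(2)) + 26717) = 1/((61009 - 6916 + 11*I*sqrt(2)) + 26717) = 1/((54093 + 11*I*sqrt(2)) + 26717) = 1/(80810 + 11*I*sqrt(2))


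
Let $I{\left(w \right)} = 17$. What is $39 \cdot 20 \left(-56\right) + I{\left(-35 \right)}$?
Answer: $-43663$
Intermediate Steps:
$39 \cdot 20 \left(-56\right) + I{\left(-35 \right)} = 39 \cdot 20 \left(-56\right) + 17 = 780 \left(-56\right) + 17 = -43680 + 17 = -43663$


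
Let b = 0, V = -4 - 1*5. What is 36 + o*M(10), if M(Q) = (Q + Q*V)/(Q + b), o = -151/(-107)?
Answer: 2644/107 ≈ 24.710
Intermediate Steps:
V = -9 (V = -4 - 5 = -9)
o = 151/107 (o = -151*(-1/107) = 151/107 ≈ 1.4112)
M(Q) = -8 (M(Q) = (Q + Q*(-9))/(Q + 0) = (Q - 9*Q)/Q = (-8*Q)/Q = -8)
36 + o*M(10) = 36 + (151/107)*(-8) = 36 - 1208/107 = 2644/107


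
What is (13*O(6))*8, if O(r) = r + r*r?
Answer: 4368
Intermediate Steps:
O(r) = r + r**2
(13*O(6))*8 = (13*(6*(1 + 6)))*8 = (13*(6*7))*8 = (13*42)*8 = 546*8 = 4368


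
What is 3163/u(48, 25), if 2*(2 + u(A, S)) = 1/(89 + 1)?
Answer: -569340/359 ≈ -1585.9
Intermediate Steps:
u(A, S) = -359/180 (u(A, S) = -2 + 1/(2*(89 + 1)) = -2 + (½)/90 = -2 + (½)*(1/90) = -2 + 1/180 = -359/180)
3163/u(48, 25) = 3163/(-359/180) = 3163*(-180/359) = -569340/359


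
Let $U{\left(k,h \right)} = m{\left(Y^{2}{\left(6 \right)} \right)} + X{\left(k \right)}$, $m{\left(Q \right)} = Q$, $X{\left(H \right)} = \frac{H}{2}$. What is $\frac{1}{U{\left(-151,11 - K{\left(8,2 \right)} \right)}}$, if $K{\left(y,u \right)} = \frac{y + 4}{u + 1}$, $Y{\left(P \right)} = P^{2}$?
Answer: $\frac{2}{2441} \approx 0.00081934$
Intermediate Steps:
$X{\left(H \right)} = \frac{H}{2}$ ($X{\left(H \right)} = H \frac{1}{2} = \frac{H}{2}$)
$K{\left(y,u \right)} = \frac{4 + y}{1 + u}$
$U{\left(k,h \right)} = 1296 + \frac{k}{2}$ ($U{\left(k,h \right)} = \left(6^{2}\right)^{2} + \frac{k}{2} = 36^{2} + \frac{k}{2} = 1296 + \frac{k}{2}$)
$\frac{1}{U{\left(-151,11 - K{\left(8,2 \right)} \right)}} = \frac{1}{1296 + \frac{1}{2} \left(-151\right)} = \frac{1}{1296 - \frac{151}{2}} = \frac{1}{\frac{2441}{2}} = \frac{2}{2441}$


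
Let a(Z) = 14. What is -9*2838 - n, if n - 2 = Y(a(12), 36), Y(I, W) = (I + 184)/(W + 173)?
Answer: -485354/19 ≈ -25545.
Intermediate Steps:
Y(I, W) = (184 + I)/(173 + W)
n = 56/19 (n = 2 + (184 + 14)/(173 + 36) = 2 + 198/209 = 2 + (1/209)*198 = 2 + 18/19 = 56/19 ≈ 2.9474)
-9*2838 - n = -9*2838 - 1*56/19 = -25542 - 56/19 = -485354/19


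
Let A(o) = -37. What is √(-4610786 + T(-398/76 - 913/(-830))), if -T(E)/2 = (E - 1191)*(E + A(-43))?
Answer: I*√42499756658/95 ≈ 2170.1*I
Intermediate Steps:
T(E) = -2*(-1191 + E)*(-37 + E) (T(E) = -2*(E - 1191)*(E - 37) = -2*(-1191 + E)*(-37 + E))
√(-4610786 + T(-398/76 - 913/(-830))) = √(-4610786 + (-88134 - 2*(-398/76 - 913/(-830))² + 2456*(-398/76 - 913/(-830)))) = √(-4610786 + (-88134 - 2*(-398*1/76 - 913*(-1/830))² + 2456*(-398*1/76 - 913*(-1/830)))) = √(-4610786 + (-88134 - 2*(-199/38 + 11/10)² + 2456*(-199/38 + 11/10))) = √(-4610786 + (-88134 - 2*(-393/95)² + 2456*(-393/95))) = √(-4610786 + (-88134 - 2*154449/9025 - 965208/95)) = √(-4610786 + (-88134 - 308898/9025 - 965208/95)) = √(-4610786 - 887413008/9025) = √(-42499756658/9025) = I*√42499756658/95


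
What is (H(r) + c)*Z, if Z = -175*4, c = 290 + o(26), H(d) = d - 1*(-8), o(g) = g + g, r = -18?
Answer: -232400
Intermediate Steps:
o(g) = 2*g
H(d) = 8 + d (H(d) = d + 8 = 8 + d)
c = 342 (c = 290 + 2*26 = 290 + 52 = 342)
Z = -700 (Z = -35*20 = -700)
(H(r) + c)*Z = ((8 - 18) + 342)*(-700) = (-10 + 342)*(-700) = 332*(-700) = -232400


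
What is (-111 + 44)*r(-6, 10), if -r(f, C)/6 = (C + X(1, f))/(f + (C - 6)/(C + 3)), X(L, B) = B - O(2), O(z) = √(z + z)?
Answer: -5226/37 ≈ -141.24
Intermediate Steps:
O(z) = √2*√z (O(z) = √(2*z) = √2*√z)
X(L, B) = -2 + B (X(L, B) = B - √2*√2 = B - 1*2 = B - 2 = -2 + B)
r(f, C) = -6*(-2 + C + f)/(f + (-6 + C)/(3 + C)) (r(f, C) = -6*(C + (-2 + f))/(f + (C - 6)/(C + 3)) = -6*(-2 + C + f)/(f + (-6 + C)/(3 + C)))
(-111 + 44)*r(-6, 10) = (-111 + 44)*(6*(6 - 1*10 - 1*10² - 3*(-6) - 1*10*(-6))/(-6 + 10 + 3*(-6) + 10*(-6))) = -402*(6 - 10 - 1*100 + 18 + 60)/(-6 + 10 - 18 - 60) = -402*(6 - 10 - 100 + 18 + 60)/(-74) = -402*(-1)*(-26)/74 = -67*78/37 = -5226/37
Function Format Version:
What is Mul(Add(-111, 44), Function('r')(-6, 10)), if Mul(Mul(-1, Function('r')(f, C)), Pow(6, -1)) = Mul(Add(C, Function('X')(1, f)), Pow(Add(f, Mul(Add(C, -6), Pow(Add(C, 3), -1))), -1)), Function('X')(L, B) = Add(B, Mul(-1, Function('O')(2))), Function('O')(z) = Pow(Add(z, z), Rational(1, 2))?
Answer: Rational(-5226, 37) ≈ -141.24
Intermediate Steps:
Function('O')(z) = Mul(Pow(2, Rational(1, 2)), Pow(z, Rational(1, 2))) (Function('O')(z) = Pow(Mul(2, z), Rational(1, 2)) = Mul(Pow(2, Rational(1, 2)), Pow(z, Rational(1, 2))))
Function('X')(L, B) = Add(-2, B) (Function('X')(L, B) = Add(B, Mul(-1, Mul(Pow(2, Rational(1, 2)), Pow(2, Rational(1, 2))))) = Add(B, Mul(-1, 2)) = Add(B, -2) = Add(-2, B))
Function('r')(f, C) = Mul(-6, Pow(Add(f, Mul(Pow(Add(3, C), -1), Add(-6, C))), -1), Add(-2, C, f)) (Function('r')(f, C) = Mul(-6, Mul(Add(C, Add(-2, f)), Pow(Add(f, Mul(Add(C, -6), Pow(Add(C, 3), -1))), -1))) = Mul(-6, Mul(Add(-2, C, f), Pow(Add(f, Mul(Add(-6, C), Pow(Add(3, C), -1))), -1))) = Mul(-6, Mul(Add(-2, C, f), Pow(Add(f, Mul(Pow(Add(3, C), -1), Add(-6, C))), -1))) = Mul(-6, Mul(Pow(Add(f, Mul(Pow(Add(3, C), -1), Add(-6, C))), -1), Add(-2, C, f))) = Mul(-6, Pow(Add(f, Mul(Pow(Add(3, C), -1), Add(-6, C))), -1), Add(-2, C, f)))
Mul(Add(-111, 44), Function('r')(-6, 10)) = Mul(Add(-111, 44), Mul(6, Pow(Add(-6, 10, Mul(3, -6), Mul(10, -6)), -1), Add(6, Mul(-1, 10), Mul(-1, Pow(10, 2)), Mul(-3, -6), Mul(-1, 10, -6)))) = Mul(-67, Mul(6, Pow(Add(-6, 10, -18, -60), -1), Add(6, -10, Mul(-1, 100), 18, 60))) = Mul(-67, Mul(6, Pow(-74, -1), Add(6, -10, -100, 18, 60))) = Mul(-67, Mul(6, Rational(-1, 74), -26)) = Mul(-67, Rational(78, 37)) = Rational(-5226, 37)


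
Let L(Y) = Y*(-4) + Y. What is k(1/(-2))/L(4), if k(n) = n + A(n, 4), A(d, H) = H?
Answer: -7/24 ≈ -0.29167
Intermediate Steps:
L(Y) = -3*Y (L(Y) = -4*Y + Y = -3*Y)
k(n) = 4 + n (k(n) = n + 4 = 4 + n)
k(1/(-2))/L(4) = (4 + 1/(-2))/((-3*4)) = (4 - ½)/(-12) = -1/12*7/2 = -7/24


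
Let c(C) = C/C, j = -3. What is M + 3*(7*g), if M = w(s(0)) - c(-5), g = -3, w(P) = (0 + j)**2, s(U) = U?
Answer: -55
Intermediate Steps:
w(P) = 9 (w(P) = (0 - 3)**2 = (-3)**2 = 9)
c(C) = 1
M = 8 (M = 9 - 1*1 = 9 - 1 = 8)
M + 3*(7*g) = 8 + 3*(7*(-3)) = 8 + 3*(-21) = 8 - 63 = -55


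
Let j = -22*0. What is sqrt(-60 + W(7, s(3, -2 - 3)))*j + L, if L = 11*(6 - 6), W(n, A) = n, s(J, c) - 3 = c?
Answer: 0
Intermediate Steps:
s(J, c) = 3 + c
L = 0 (L = 11*0 = 0)
j = 0
sqrt(-60 + W(7, s(3, -2 - 3)))*j + L = sqrt(-60 + 7)*0 + 0 = sqrt(-53)*0 + 0 = (I*sqrt(53))*0 + 0 = 0 + 0 = 0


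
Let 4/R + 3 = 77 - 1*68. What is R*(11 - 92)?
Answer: -54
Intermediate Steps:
R = 2/3 (R = 4/(-3 + (77 - 1*68)) = 4/(-3 + (77 - 68)) = 4/(-3 + 9) = 4/6 = 4*(1/6) = 2/3 ≈ 0.66667)
R*(11 - 92) = 2*(11 - 92)/3 = (2/3)*(-81) = -54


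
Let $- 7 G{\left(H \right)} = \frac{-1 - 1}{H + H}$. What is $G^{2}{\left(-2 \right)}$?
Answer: $\frac{1}{196} \approx 0.005102$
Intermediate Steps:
$G{\left(H \right)} = \frac{1}{7 H}$ ($G{\left(H \right)} = - \frac{\left(-1 - 1\right) \frac{1}{H + H}}{7} = - \frac{\left(-2\right) \frac{1}{2 H}}{7} = - \frac{\left(-1\right) \frac{1}{H}}{7} = \frac{1}{7 H}$)
$G^{2}{\left(-2 \right)} = \left(\frac{1}{7 \left(-2\right)}\right)^{2} = \left(\frac{1}{7} \left(- \frac{1}{2}\right)\right)^{2} = \left(- \frac{1}{14}\right)^{2} = \frac{1}{196}$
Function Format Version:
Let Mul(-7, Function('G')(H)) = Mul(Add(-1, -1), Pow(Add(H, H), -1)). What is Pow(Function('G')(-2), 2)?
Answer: Rational(1, 196) ≈ 0.0051020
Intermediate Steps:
Function('G')(H) = Mul(Rational(1, 7), Pow(H, -1)) (Function('G')(H) = Mul(Rational(-1, 7), Mul(Add(-1, -1), Pow(Add(H, H), -1))) = Mul(Rational(-1, 7), Mul(-2, Pow(Mul(2, H), -1))) = Mul(Rational(-1, 7), Mul(-2, Mul(Rational(1, 2), Pow(H, -1)))) = Mul(Rational(-1, 7), Mul(-1, Pow(H, -1))) = Mul(Rational(1, 7), Pow(H, -1)))
Pow(Function('G')(-2), 2) = Pow(Mul(Rational(1, 7), Pow(-2, -1)), 2) = Pow(Mul(Rational(1, 7), Rational(-1, 2)), 2) = Pow(Rational(-1, 14), 2) = Rational(1, 196)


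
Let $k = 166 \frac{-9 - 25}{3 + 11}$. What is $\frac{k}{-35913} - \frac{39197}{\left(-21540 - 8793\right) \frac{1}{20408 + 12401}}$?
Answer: $\frac{107764174947523}{2541814401} \approx 42397.0$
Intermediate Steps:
$k = - \frac{2822}{7}$ ($k = 166 \left(- \frac{34}{14}\right) = 166 \left(\left(-34\right) \frac{1}{14}\right) = 166 \left(- \frac{17}{7}\right) = - \frac{2822}{7} \approx -403.14$)
$\frac{k}{-35913} - \frac{39197}{\left(-21540 - 8793\right) \frac{1}{20408 + 12401}} = - \frac{2822}{7 \left(-35913\right)} - \frac{39197}{\left(-21540 - 8793\right) \frac{1}{20408 + 12401}} = \left(- \frac{2822}{7}\right) \left(- \frac{1}{35913}\right) - \frac{39197}{\left(-30333\right) \frac{1}{32809}} = \frac{2822}{251391} - \frac{39197}{\left(-30333\right) \frac{1}{32809}} = \frac{2822}{251391} - \frac{39197}{- \frac{30333}{32809}} = \frac{2822}{251391} - - \frac{1286014373}{30333} = \frac{2822}{251391} + \frac{1286014373}{30333} = \frac{107764174947523}{2541814401}$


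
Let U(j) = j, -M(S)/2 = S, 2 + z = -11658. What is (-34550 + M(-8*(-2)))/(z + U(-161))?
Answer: 34582/11821 ≈ 2.9255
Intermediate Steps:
z = -11660 (z = -2 - 11658 = -11660)
M(S) = -2*S
(-34550 + M(-8*(-2)))/(z + U(-161)) = (-34550 - (-16)*(-2))/(-11660 - 161) = (-34550 - 2*16)/(-11821) = (-34550 - 32)*(-1/11821) = -34582*(-1/11821) = 34582/11821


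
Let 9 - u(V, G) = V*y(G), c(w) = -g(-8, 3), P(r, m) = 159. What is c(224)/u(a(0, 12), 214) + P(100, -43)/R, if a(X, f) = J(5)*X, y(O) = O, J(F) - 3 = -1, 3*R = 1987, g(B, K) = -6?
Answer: 5405/5961 ≈ 0.90673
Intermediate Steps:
R = 1987/3 (R = (⅓)*1987 = 1987/3 ≈ 662.33)
J(F) = 2 (J(F) = 3 - 1 = 2)
c(w) = 6 (c(w) = -1*(-6) = 6)
a(X, f) = 2*X
u(V, G) = 9 - G*V (u(V, G) = 9 - V*G = 9 - G*V)
c(224)/u(a(0, 12), 214) + P(100, -43)/R = 6/(9 - 1*214*2*0) + 159/(1987/3) = 6/(9 - 1*214*0) + 159*(3/1987) = 6/(9 + 0) + 477/1987 = 6/9 + 477/1987 = 6*(⅑) + 477/1987 = ⅔ + 477/1987 = 5405/5961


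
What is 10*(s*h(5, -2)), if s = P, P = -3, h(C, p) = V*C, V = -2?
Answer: 300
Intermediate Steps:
h(C, p) = -2*C
s = -3
10*(s*h(5, -2)) = 10*(-(-6)*5) = 10*(-3*(-10)) = 10*30 = 300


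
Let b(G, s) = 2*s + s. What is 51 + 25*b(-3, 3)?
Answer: 276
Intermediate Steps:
b(G, s) = 3*s
51 + 25*b(-3, 3) = 51 + 25*(3*3) = 51 + 25*9 = 51 + 225 = 276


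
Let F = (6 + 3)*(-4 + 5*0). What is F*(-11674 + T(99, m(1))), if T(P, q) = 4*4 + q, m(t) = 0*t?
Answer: 419688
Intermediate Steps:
m(t) = 0
F = -36 (F = 9*(-4 + 0) = 9*(-4) = -36)
T(P, q) = 16 + q
F*(-11674 + T(99, m(1))) = -36*(-11674 + (16 + 0)) = -36*(-11674 + 16) = -36*(-11658) = 419688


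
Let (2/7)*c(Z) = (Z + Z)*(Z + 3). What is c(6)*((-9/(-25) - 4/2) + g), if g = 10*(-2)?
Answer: -204498/25 ≈ -8179.9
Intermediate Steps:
c(Z) = 7*Z*(3 + Z) (c(Z) = 7*((Z + Z)*(Z + 3))/2 = 7*((2*Z)*(3 + Z))/2 = 7*(2*Z*(3 + Z))/2 = 7*Z*(3 + Z))
g = -20
c(6)*((-9/(-25) - 4/2) + g) = (7*6*(3 + 6))*((-9/(-25) - 4/2) - 20) = (7*6*9)*((-9*(-1/25) - 4*1/2) - 20) = 378*((9/25 - 2) - 20) = 378*(-41/25 - 20) = 378*(-541/25) = -204498/25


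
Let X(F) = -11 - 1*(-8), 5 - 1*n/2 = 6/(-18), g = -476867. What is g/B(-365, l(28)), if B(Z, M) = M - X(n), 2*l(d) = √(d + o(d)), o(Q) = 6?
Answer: -2861202 + 476867*√34 ≈ -80614.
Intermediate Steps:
n = 32/3 (n = 10 - 12/(-18) = 10 - 12*(-1)/18 = 10 - 2*(-⅓) = 10 + ⅔ = 32/3 ≈ 10.667)
l(d) = √(6 + d)/2 (l(d) = √(d + 6)/2 = √(6 + d)/2)
X(F) = -3 (X(F) = -11 + 8 = -3)
B(Z, M) = 3 + M (B(Z, M) = M - 1*(-3) = M + 3 = 3 + M)
g/B(-365, l(28)) = -476867/(3 + √(6 + 28)/2) = -476867/(3 + √34/2)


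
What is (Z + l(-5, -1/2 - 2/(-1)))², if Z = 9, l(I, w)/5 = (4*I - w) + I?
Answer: 61009/4 ≈ 15252.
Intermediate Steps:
l(I, w) = -5*w + 25*I (l(I, w) = 5*((4*I - w) + I) = 5*((-w + 4*I) + I) = 5*(-w + 5*I) = -5*w + 25*I)
(Z + l(-5, -1/2 - 2/(-1)))² = (9 + (-5*(-1/2 - 2/(-1)) + 25*(-5)))² = (9 + (-5*(-1*½ - 2*(-1)) - 125))² = (9 + (-5*(-½ + 2) - 125))² = (9 + (-5*3/2 - 125))² = (9 + (-15/2 - 125))² = (9 - 265/2)² = (-247/2)² = 61009/4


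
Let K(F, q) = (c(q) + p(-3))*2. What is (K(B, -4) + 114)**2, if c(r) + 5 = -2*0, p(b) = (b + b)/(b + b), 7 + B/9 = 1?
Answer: 11236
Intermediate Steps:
B = -54 (B = -63 + 9*1 = -63 + 9 = -54)
p(b) = 1 (p(b) = (2*b)/((2*b)) = (2*b)*(1/(2*b)) = 1)
c(r) = -5 (c(r) = -5 - 2*0 = -5 + 0 = -5)
K(F, q) = -8 (K(F, q) = (-5 + 1)*2 = -4*2 = -8)
(K(B, -4) + 114)**2 = (-8 + 114)**2 = 106**2 = 11236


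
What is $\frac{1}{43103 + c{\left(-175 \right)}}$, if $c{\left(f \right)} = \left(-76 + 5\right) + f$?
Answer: $\frac{1}{42857} \approx 2.3333 \cdot 10^{-5}$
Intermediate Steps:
$c{\left(f \right)} = -71 + f$
$\frac{1}{43103 + c{\left(-175 \right)}} = \frac{1}{43103 - 246} = \frac{1}{42857}$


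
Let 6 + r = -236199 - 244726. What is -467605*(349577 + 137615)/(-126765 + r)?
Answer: 28476676895/75962 ≈ 3.7488e+5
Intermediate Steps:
r = -480931 (r = -6 + (-236199 - 244726) = -6 - 480925 = -480931)
-467605*(349577 + 137615)/(-126765 + r) = -467605*(349577 + 137615)/(-126765 - 480931) = -467605/((-607696/487192)) = -467605/((-607696*1/487192)) = -467605/(-75962/60899) = -467605*(-60899/75962) = 28476676895/75962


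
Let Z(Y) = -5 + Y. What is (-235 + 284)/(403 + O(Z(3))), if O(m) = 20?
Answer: 49/423 ≈ 0.11584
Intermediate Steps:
(-235 + 284)/(403 + O(Z(3))) = (-235 + 284)/(403 + 20) = 49/423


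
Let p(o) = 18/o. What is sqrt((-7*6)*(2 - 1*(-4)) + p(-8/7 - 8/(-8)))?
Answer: 3*I*sqrt(42) ≈ 19.442*I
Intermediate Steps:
sqrt((-7*6)*(2 - 1*(-4)) + p(-8/7 - 8/(-8))) = sqrt((-7*6)*(2 - 1*(-4)) + 18/(-8/7 - 8/(-8))) = sqrt(-42*(2 + 4) + 18/(-8*1/7 - 8*(-1/8))) = sqrt(-42*6 + 18/(-8/7 + 1)) = sqrt(-252 + 18/(-1/7)) = sqrt(-252 + 18*(-7)) = sqrt(-252 - 126) = sqrt(-378) = 3*I*sqrt(42)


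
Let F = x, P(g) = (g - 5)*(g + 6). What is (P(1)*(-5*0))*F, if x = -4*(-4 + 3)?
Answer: 0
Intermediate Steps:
P(g) = (-5 + g)*(6 + g)
x = 4 (x = -4*(-1) = 4)
F = 4
(P(1)*(-5*0))*F = ((-30 + 1 + 1**2)*(-5*0))*4 = ((-30 + 1 + 1)*0)*4 = -28*0*4 = 0*4 = 0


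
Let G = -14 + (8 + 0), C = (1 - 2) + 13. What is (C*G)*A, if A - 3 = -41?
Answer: 2736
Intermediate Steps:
A = -38 (A = 3 - 41 = -38)
C = 12 (C = -1 + 13 = 12)
G = -6 (G = -14 + 8 = -6)
(C*G)*A = (12*(-6))*(-38) = -72*(-38) = 2736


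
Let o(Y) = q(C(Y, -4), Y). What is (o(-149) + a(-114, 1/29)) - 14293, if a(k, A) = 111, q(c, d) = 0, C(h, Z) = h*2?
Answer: -14182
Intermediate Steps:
C(h, Z) = 2*h
o(Y) = 0
(o(-149) + a(-114, 1/29)) - 14293 = (0 + 111) - 14293 = 111 - 14293 = -14182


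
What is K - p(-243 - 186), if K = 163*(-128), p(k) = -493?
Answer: -20371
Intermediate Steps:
K = -20864
K - p(-243 - 186) = -20864 - 1*(-493) = -20864 + 493 = -20371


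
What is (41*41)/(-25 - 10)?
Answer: -1681/35 ≈ -48.029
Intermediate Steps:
(41*41)/(-25 - 10) = 1681/(-35) = 1681*(-1/35) = -1681/35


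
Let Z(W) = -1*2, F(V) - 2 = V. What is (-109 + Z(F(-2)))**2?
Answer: 12321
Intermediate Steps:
F(V) = 2 + V
Z(W) = -2
(-109 + Z(F(-2)))**2 = (-109 - 2)**2 = (-111)**2 = 12321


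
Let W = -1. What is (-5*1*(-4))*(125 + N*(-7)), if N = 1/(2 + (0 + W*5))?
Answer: 7640/3 ≈ 2546.7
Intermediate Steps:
N = -1/3 (N = 1/(2 + (0 - 1*5)) = 1/(2 + (0 - 5)) = 1/(2 - 5) = 1/(-3) = -1/3 ≈ -0.33333)
(-5*1*(-4))*(125 + N*(-7)) = (-5*1*(-4))*(125 - 1/3*(-7)) = (-5*(-4))*(125 + 7/3) = 20*(382/3) = 7640/3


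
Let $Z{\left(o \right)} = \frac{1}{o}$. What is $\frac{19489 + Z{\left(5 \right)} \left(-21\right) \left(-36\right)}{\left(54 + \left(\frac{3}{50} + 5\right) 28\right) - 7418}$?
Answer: $- \frac{491005}{180558} \approx -2.7194$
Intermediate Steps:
$\frac{19489 + Z{\left(5 \right)} \left(-21\right) \left(-36\right)}{\left(54 + \left(\frac{3}{50} + 5\right) 28\right) - 7418} = \frac{19489 + \frac{1}{5} \left(-21\right) \left(-36\right)}{\left(54 + \left(\frac{3}{50} + 5\right) 28\right) - 7418} = \frac{19489 + \frac{1}{5} \left(-21\right) \left(-36\right)}{\left(54 + \left(3 \cdot \frac{1}{50} + 5\right) 28\right) - 7418} = \frac{19489 - - \frac{756}{5}}{\left(54 + \left(\frac{3}{50} + 5\right) 28\right) - 7418} = \frac{19489 + \frac{756}{5}}{\left(54 + \frac{253}{50} \cdot 28\right) - 7418} = \frac{98201}{5 \left(\left(54 + \frac{3542}{25}\right) - 7418\right)} = \frac{98201}{5 \left(\frac{4892}{25} - 7418\right)} = \frac{98201}{5 \left(- \frac{180558}{25}\right)} = \frac{98201}{5} \left(- \frac{25}{180558}\right) = - \frac{491005}{180558}$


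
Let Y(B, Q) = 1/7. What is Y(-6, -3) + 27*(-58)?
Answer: -10961/7 ≈ -1565.9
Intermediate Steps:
Y(B, Q) = ⅐
Y(-6, -3) + 27*(-58) = ⅐ + 27*(-58) = ⅐ - 1566 = -10961/7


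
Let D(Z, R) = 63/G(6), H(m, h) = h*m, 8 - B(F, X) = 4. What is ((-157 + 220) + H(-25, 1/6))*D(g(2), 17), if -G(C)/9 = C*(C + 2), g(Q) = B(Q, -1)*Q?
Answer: -2471/288 ≈ -8.5799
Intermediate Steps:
B(F, X) = 4 (B(F, X) = 8 - 1*4 = 8 - 4 = 4)
g(Q) = 4*Q
G(C) = -9*C*(2 + C) (G(C) = -9*C*(C + 2) = -9*C*(2 + C))
D(Z, R) = -7/48 (D(Z, R) = 63/((-9*6*(2 + 6))) = 63/((-9*6*8)) = 63/(-432) = 63*(-1/432) = -7/48)
((-157 + 220) + H(-25, 1/6))*D(g(2), 17) = ((-157 + 220) + (1/6)*(-25))*(-7/48) = (63 + (1*(⅙))*(-25))*(-7/48) = (63 + (⅙)*(-25))*(-7/48) = (63 - 25/6)*(-7/48) = (353/6)*(-7/48) = -2471/288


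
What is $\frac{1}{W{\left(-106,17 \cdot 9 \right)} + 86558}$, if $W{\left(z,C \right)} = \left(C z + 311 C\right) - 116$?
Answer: $\frac{1}{117807} \approx 8.4885 \cdot 10^{-6}$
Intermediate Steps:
$W{\left(z,C \right)} = -116 + 311 C + C z$ ($W{\left(z,C \right)} = \left(311 C + C z\right) - 116 = -116 + 311 C + C z$)
$\frac{1}{W{\left(-106,17 \cdot 9 \right)} + 86558} = \frac{1}{\left(-116 + 311 \cdot 17 \cdot 9 + 17 \cdot 9 \left(-106\right)\right) + 86558} = \frac{1}{\left(-116 + 311 \cdot 153 + 153 \left(-106\right)\right) + 86558} = \frac{1}{\left(-116 + 47583 - 16218\right) + 86558} = \frac{1}{31249 + 86558} = \frac{1}{117807}$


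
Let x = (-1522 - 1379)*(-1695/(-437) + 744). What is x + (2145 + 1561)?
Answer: -946494001/437 ≈ -2.1659e+6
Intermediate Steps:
x = -948113523/437 (x = -2901*(-1695*(-1/437) + 744) = -2901*(1695/437 + 744) = -2901*326823/437 = -948113523/437 ≈ -2.1696e+6)
x + (2145 + 1561) = -948113523/437 + (2145 + 1561) = -948113523/437 + 3706 = -946494001/437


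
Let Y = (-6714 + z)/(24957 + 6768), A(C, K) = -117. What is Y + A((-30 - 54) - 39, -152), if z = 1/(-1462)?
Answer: -5436504019/46381950 ≈ -117.21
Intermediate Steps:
z = -1/1462 ≈ -0.00068399
Y = -9815869/46381950 (Y = (-6714 - 1/1462)/(24957 + 6768) = -9815869/1462/31725 = -9815869/1462*1/31725 = -9815869/46381950 ≈ -0.21163)
Y + A((-30 - 54) - 39, -152) = -9815869/46381950 - 117 = -5436504019/46381950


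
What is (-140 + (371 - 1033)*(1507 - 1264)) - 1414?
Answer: -162420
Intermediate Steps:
(-140 + (371 - 1033)*(1507 - 1264)) - 1414 = (-140 - 662*243) - 1414 = (-140 - 160866) - 1414 = -161006 - 1414 = -162420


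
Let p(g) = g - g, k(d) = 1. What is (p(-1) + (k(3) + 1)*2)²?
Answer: 16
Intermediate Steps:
p(g) = 0
(p(-1) + (k(3) + 1)*2)² = (0 + (1 + 1)*2)² = (0 + 2*2)² = (0 + 4)² = 4² = 16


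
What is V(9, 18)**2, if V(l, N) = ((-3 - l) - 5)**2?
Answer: 83521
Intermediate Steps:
V(l, N) = (-8 - l)**2
V(9, 18)**2 = ((8 + 9)**2)**2 = (17**2)**2 = 289**2 = 83521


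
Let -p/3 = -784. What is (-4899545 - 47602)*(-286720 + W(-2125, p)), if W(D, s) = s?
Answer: 1406810298096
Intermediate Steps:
p = 2352 (p = -3*(-784) = 2352)
(-4899545 - 47602)*(-286720 + W(-2125, p)) = (-4899545 - 47602)*(-286720 + 2352) = -4947147*(-284368) = 1406810298096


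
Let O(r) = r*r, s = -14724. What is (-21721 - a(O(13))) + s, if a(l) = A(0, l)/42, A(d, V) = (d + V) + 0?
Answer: -1530859/42 ≈ -36449.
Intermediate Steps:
A(d, V) = V + d (A(d, V) = (V + d) + 0 = V + d)
O(r) = r²
a(l) = l/42 (a(l) = (l + 0)/42 = l*(1/42) = l/42)
(-21721 - a(O(13))) + s = (-21721 - 13²/42) - 14724 = (-21721 - 169/42) - 14724 = -912451/42 - 14724 = -1530859/42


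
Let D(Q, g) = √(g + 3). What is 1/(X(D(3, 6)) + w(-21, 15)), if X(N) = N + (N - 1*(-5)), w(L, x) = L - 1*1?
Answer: -1/11 ≈ -0.090909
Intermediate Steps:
w(L, x) = -1 + L (w(L, x) = L - 1 = -1 + L)
D(Q, g) = √(3 + g)
X(N) = 5 + 2*N (X(N) = N + (N + 5) = N + (5 + N) = 5 + 2*N)
1/(X(D(3, 6)) + w(-21, 15)) = 1/((5 + 2*√(3 + 6)) + (-1 - 21)) = 1/((5 + 2*√9) - 22) = 1/((5 + 2*3) - 22) = 1/((5 + 6) - 22) = 1/(11 - 22) = 1/(-11) = -1/11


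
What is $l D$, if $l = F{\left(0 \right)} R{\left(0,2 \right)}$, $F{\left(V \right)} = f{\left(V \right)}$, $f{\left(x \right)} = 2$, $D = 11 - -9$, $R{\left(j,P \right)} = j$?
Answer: $0$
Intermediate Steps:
$D = 20$ ($D = 11 + 9 = 20$)
$F{\left(V \right)} = 2$
$l = 0$ ($l = 2 \cdot 0 = 0$)
$l D = 0 \cdot 20 = 0$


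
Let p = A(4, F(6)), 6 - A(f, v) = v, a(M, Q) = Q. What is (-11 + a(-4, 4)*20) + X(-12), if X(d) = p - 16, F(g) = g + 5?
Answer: 48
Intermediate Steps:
F(g) = 5 + g
A(f, v) = 6 - v
p = -5 (p = 6 - (5 + 6) = 6 - 1*11 = 6 - 11 = -5)
X(d) = -21 (X(d) = -5 - 16 = -21)
(-11 + a(-4, 4)*20) + X(-12) = (-11 + 4*20) - 21 = (-11 + 80) - 21 = 69 - 21 = 48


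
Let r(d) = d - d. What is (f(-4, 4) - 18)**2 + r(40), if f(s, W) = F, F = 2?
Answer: 256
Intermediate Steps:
f(s, W) = 2
r(d) = 0
(f(-4, 4) - 18)**2 + r(40) = (2 - 18)**2 + 0 = (-16)**2 + 0 = 256 + 0 = 256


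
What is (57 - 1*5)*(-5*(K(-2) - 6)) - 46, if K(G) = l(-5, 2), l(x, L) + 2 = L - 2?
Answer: 2034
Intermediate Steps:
l(x, L) = -4 + L (l(x, L) = -2 + (L - 2) = -2 + (-2 + L) = -4 + L)
K(G) = -2 (K(G) = -4 + 2 = -2)
(57 - 1*5)*(-5*(K(-2) - 6)) - 46 = (57 - 1*5)*(-5*(-2 - 6)) - 46 = (57 - 5)*(-5*(-8)) - 46 = 52*40 - 46 = 2080 - 46 = 2034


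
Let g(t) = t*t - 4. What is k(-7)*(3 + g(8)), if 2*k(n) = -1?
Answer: -63/2 ≈ -31.500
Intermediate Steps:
g(t) = -4 + t**2 (g(t) = t**2 - 4 = -4 + t**2)
k(n) = -1/2 (k(n) = (1/2)*(-1) = -1/2)
k(-7)*(3 + g(8)) = -(3 + (-4 + 8**2))/2 = -(3 + (-4 + 64))/2 = -(3 + 60)/2 = -1/2*63 = -63/2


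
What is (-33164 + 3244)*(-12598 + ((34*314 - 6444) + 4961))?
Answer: 101877600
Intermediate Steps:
(-33164 + 3244)*(-12598 + ((34*314 - 6444) + 4961)) = -29920*(-12598 + ((10676 - 6444) + 4961)) = -29920*(-12598 + (4232 + 4961)) = -29920*(-12598 + 9193) = -29920*(-3405) = 101877600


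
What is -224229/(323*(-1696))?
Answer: 224229/547808 ≈ 0.40932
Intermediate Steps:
-224229/(323*(-1696)) = -224229/(-547808) = -224229*(-1/547808) = 224229/547808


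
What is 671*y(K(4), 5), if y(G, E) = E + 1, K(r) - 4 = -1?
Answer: 4026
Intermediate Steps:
K(r) = 3 (K(r) = 4 - 1 = 3)
y(G, E) = 1 + E
671*y(K(4), 5) = 671*(1 + 5) = 671*6 = 4026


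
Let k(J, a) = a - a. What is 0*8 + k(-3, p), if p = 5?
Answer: 0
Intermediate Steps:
k(J, a) = 0
0*8 + k(-3, p) = 0*8 + 0 = 0 + 0 = 0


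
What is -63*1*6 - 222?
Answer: -600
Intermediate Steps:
-63*1*6 - 222 = -63*6 - 222 = -378 - 222 = -600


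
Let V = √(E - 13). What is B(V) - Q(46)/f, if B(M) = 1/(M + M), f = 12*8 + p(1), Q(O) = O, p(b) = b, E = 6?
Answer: -46/97 - I*√7/14 ≈ -0.47423 - 0.18898*I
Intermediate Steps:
V = I*√7 (V = √(6 - 13) = √(-7) = I*√7 ≈ 2.6458*I)
f = 97 (f = 12*8 + 1 = 96 + 1 = 97)
B(M) = 1/(2*M)
B(V) - Q(46)/f = 1/(2*((I*√7))) - 46/97 = (-I*√7/7)/2 - 46/97 = -I*√7/14 - 1*46/97 = -I*√7/14 - 46/97 = -46/97 - I*√7/14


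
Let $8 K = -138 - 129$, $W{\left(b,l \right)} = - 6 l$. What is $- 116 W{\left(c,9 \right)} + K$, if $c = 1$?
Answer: $\frac{49845}{8} \approx 6230.6$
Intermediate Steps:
$K = - \frac{267}{8}$ ($K = \frac{-138 - 129}{8} = \frac{1}{8} \left(-267\right) = - \frac{267}{8} \approx -33.375$)
$- 116 W{\left(c,9 \right)} + K = - 116 \left(\left(-6\right) 9\right) - \frac{267}{8} = \left(-116\right) \left(-54\right) - \frac{267}{8} = 6264 - \frac{267}{8} = \frac{49845}{8}$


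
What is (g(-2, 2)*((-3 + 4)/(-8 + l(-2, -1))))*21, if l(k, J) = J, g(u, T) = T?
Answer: -14/3 ≈ -4.6667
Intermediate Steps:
(g(-2, 2)*((-3 + 4)/(-8 + l(-2, -1))))*21 = (2*((-3 + 4)/(-8 - 1)))*21 = (2*(1/(-9)))*21 = (2*(1*(-⅑)))*21 = (2*(-⅑))*21 = -2/9*21 = -14/3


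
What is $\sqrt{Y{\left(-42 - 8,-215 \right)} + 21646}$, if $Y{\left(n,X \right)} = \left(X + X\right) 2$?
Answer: $\sqrt{20786} \approx 144.17$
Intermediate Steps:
$Y{\left(n,X \right)} = 4 X$ ($Y{\left(n,X \right)} = 2 X 2 = 4 X$)
$\sqrt{Y{\left(-42 - 8,-215 \right)} + 21646} = \sqrt{4 \left(-215\right) + 21646} = \sqrt{-860 + 21646} = \sqrt{20786}$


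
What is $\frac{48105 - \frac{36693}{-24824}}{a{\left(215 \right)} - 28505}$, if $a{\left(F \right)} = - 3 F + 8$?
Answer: $- \frac{132688357}{80380112} \approx -1.6508$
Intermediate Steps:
$a{\left(F \right)} = 8 - 3 F$
$\frac{48105 - \frac{36693}{-24824}}{a{\left(215 \right)} - 28505} = \frac{48105 - \frac{36693}{-24824}}{\left(8 - 645\right) - 28505} = \frac{48105 - - \frac{36693}{24824}}{\left(8 - 645\right) - 28505} = \frac{48105 + \frac{36693}{24824}}{-637 - 28505} = \frac{1194195213}{24824 \left(-29142\right)} = \frac{1194195213}{24824} \left(- \frac{1}{29142}\right) = - \frac{132688357}{80380112}$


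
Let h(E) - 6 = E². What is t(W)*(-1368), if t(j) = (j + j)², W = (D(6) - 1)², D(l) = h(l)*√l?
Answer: -613326717792 + 9730748160*√6 ≈ -5.8949e+11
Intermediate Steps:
h(E) = 6 + E²
D(l) = √l*(6 + l²) (D(l) = (6 + l²)*√l = √l*(6 + l²))
W = (-1 + 42*√6)² (W = (√6*(6 + 6²) - 1)² = (√6*(6 + 36) - 1)² = (√6*42 - 1)² = (42*√6 - 1)² = (-1 + 42*√6)² ≈ 10379.)
t(j) = 4*j² (t(j) = (2*j)² = 4*j²)
t(W)*(-1368) = (4*(10585 - 84*√6)²)*(-1368) = -5472*(10585 - 84*√6)²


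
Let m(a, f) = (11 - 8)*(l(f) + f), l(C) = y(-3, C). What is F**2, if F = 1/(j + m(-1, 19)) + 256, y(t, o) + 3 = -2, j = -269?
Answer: 3376888321/51529 ≈ 65534.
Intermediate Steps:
y(t, o) = -5 (y(t, o) = -3 - 2 = -5)
l(C) = -5
m(a, f) = -15 + 3*f (m(a, f) = (11 - 8)*(-5 + f) = 3*(-5 + f) = -15 + 3*f)
F = 58111/227 (F = 1/(-269 + (-15 + 3*19)) + 256 = 1/(-269 + (-15 + 57)) + 256 = 1/(-269 + 42) + 256 = 1/(-227) + 256 = -1/227 + 256 = 58111/227 ≈ 256.00)
F**2 = (58111/227)**2 = 3376888321/51529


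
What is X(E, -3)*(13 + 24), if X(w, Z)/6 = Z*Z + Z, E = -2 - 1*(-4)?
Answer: 1332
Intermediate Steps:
E = 2 (E = -2 + 4 = 2)
X(w, Z) = 6*Z + 6*Z² (X(w, Z) = 6*(Z*Z + Z) = 6*(Z² + Z) = 6*(Z + Z²) = 6*Z + 6*Z²)
X(E, -3)*(13 + 24) = (6*(-3)*(1 - 3))*(13 + 24) = (6*(-3)*(-2))*37 = 36*37 = 1332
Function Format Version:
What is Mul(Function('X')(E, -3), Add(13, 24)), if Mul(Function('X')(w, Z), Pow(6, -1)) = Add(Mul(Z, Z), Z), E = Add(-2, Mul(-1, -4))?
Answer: 1332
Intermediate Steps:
E = 2 (E = Add(-2, 4) = 2)
Function('X')(w, Z) = Add(Mul(6, Z), Mul(6, Pow(Z, 2))) (Function('X')(w, Z) = Mul(6, Add(Mul(Z, Z), Z)) = Mul(6, Add(Pow(Z, 2), Z)) = Mul(6, Add(Z, Pow(Z, 2))) = Add(Mul(6, Z), Mul(6, Pow(Z, 2))))
Mul(Function('X')(E, -3), Add(13, 24)) = Mul(Mul(6, -3, Add(1, -3)), Add(13, 24)) = Mul(Mul(6, -3, -2), 37) = Mul(36, 37) = 1332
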